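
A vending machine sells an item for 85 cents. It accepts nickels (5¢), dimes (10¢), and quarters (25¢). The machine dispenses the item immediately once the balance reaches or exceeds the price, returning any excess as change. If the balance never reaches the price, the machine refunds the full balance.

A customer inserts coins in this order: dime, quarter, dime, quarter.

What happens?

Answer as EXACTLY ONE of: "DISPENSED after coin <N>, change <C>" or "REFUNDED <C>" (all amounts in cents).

Price: 85¢
Coin 1 (dime, 10¢): balance = 10¢
Coin 2 (quarter, 25¢): balance = 35¢
Coin 3 (dime, 10¢): balance = 45¢
Coin 4 (quarter, 25¢): balance = 70¢
All coins inserted, balance 70¢ < price 85¢ → REFUND 70¢

Answer: REFUNDED 70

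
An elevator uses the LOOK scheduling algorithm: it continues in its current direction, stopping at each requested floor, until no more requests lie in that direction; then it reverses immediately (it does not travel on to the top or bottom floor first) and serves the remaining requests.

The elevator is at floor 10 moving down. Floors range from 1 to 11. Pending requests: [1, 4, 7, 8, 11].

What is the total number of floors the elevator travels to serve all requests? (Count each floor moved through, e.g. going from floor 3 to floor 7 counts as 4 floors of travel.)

Answer: 19

Derivation:
Start at floor 10 moving down, LOOK stop order: [8, 7, 4, 1, 11]
  10 → 8: |8-10| = 2, total = 2
  8 → 7: |7-8| = 1, total = 3
  7 → 4: |4-7| = 3, total = 6
  4 → 1: |1-4| = 3, total = 9
  1 → 11: |11-1| = 10, total = 19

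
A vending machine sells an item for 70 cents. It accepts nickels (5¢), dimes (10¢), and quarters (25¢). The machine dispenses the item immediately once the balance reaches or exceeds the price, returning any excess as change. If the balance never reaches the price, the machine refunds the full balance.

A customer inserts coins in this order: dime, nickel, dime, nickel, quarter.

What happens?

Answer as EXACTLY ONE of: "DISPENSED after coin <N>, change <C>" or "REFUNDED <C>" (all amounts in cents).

Answer: REFUNDED 55

Derivation:
Price: 70¢
Coin 1 (dime, 10¢): balance = 10¢
Coin 2 (nickel, 5¢): balance = 15¢
Coin 3 (dime, 10¢): balance = 25¢
Coin 4 (nickel, 5¢): balance = 30¢
Coin 5 (quarter, 25¢): balance = 55¢
All coins inserted, balance 55¢ < price 70¢ → REFUND 55¢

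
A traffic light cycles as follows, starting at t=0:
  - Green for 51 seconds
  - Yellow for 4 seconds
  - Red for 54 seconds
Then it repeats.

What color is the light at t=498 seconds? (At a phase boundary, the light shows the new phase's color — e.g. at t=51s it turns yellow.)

Cycle length = 51 + 4 + 54 = 109s
t = 498, phase_t = 498 mod 109 = 62
62 >= 55 → RED

Answer: red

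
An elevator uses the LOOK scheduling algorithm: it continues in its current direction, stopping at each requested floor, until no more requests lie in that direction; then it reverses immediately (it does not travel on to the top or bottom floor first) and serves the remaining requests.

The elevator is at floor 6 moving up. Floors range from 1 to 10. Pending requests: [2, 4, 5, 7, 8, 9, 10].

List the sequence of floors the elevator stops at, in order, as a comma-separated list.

Answer: 7, 8, 9, 10, 5, 4, 2

Derivation:
Current: 6, moving UP
Serve above first (ascending): [7, 8, 9, 10]
Then reverse, serve below (descending): [5, 4, 2]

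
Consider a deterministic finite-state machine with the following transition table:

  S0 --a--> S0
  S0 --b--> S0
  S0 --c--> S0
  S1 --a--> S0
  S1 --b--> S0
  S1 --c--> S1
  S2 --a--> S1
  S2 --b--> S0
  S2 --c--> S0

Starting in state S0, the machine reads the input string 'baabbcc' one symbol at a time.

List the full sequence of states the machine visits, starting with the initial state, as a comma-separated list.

Start: S0
  read 'b': S0 --b--> S0
  read 'a': S0 --a--> S0
  read 'a': S0 --a--> S0
  read 'b': S0 --b--> S0
  read 'b': S0 --b--> S0
  read 'c': S0 --c--> S0
  read 'c': S0 --c--> S0

Answer: S0, S0, S0, S0, S0, S0, S0, S0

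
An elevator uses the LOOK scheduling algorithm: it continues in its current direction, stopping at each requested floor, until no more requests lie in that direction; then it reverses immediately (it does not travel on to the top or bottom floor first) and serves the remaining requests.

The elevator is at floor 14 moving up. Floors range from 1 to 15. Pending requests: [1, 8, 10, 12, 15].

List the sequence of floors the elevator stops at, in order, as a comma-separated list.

Answer: 15, 12, 10, 8, 1

Derivation:
Current: 14, moving UP
Serve above first (ascending): [15]
Then reverse, serve below (descending): [12, 10, 8, 1]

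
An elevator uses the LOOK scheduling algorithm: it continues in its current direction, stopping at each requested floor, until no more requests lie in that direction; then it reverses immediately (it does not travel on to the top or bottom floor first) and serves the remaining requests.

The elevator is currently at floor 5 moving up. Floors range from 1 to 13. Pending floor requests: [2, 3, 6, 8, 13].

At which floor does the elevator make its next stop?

Answer: 6

Derivation:
Current floor: 5, direction: up
Requests above: [6, 8, 13]
Requests below: [2, 3]
Moving up and requests lie above → nearest above is min([6, 8, 13]) = 6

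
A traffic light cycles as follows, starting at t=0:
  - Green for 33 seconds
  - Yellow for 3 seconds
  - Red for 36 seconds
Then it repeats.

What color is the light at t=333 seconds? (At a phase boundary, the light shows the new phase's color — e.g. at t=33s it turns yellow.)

Answer: red

Derivation:
Cycle length = 33 + 3 + 36 = 72s
t = 333, phase_t = 333 mod 72 = 45
45 >= 36 → RED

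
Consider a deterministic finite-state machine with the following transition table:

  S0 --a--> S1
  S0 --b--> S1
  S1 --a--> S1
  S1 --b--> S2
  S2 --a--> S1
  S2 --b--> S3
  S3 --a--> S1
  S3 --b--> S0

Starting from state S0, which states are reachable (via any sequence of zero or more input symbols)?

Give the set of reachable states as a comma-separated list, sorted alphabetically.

BFS from S0:
  visit S0: S0--a-->S1 (new), S0--b-->S1 (seen)
  visit S1: S1--a-->S1 (seen), S1--b-->S2 (new)
  visit S2: S2--a-->S1 (seen), S2--b-->S3 (new)
  visit S3: S3--a-->S1 (seen), S3--b-->S0 (seen)

Answer: S0, S1, S2, S3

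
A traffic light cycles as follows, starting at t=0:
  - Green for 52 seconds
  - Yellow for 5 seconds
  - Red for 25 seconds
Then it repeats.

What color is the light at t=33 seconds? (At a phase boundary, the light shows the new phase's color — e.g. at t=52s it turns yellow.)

Answer: green

Derivation:
Cycle length = 52 + 5 + 25 = 82s
t = 33, phase_t = 33 mod 82 = 33
33 < 52 (green end) → GREEN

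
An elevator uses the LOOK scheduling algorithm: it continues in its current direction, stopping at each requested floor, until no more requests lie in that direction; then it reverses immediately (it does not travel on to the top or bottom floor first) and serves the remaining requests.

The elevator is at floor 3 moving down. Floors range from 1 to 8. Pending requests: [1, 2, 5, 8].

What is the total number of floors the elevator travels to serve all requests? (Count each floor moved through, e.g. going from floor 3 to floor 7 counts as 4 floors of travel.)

Answer: 9

Derivation:
Start at floor 3 moving down, LOOK stop order: [2, 1, 5, 8]
  3 → 2: |2-3| = 1, total = 1
  2 → 1: |1-2| = 1, total = 2
  1 → 5: |5-1| = 4, total = 6
  5 → 8: |8-5| = 3, total = 9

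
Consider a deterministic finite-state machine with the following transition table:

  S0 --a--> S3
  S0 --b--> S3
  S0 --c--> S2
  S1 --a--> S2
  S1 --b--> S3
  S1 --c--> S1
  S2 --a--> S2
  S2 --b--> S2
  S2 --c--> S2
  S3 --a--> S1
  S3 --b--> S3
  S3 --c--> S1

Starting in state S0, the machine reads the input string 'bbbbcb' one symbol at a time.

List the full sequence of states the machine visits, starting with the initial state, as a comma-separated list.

Answer: S0, S3, S3, S3, S3, S1, S3

Derivation:
Start: S0
  read 'b': S0 --b--> S3
  read 'b': S3 --b--> S3
  read 'b': S3 --b--> S3
  read 'b': S3 --b--> S3
  read 'c': S3 --c--> S1
  read 'b': S1 --b--> S3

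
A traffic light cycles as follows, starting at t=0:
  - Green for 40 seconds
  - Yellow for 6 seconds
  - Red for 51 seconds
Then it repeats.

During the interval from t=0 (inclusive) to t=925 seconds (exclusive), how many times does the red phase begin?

Answer: 10

Derivation:
Cycle = 40+6+51 = 97s
red phase starts at t = k*97 + 46 for k=0,1,2,...
Need k*97+46 < 925 → k < 9.062
k ∈ {0, ..., 9} → 10 starts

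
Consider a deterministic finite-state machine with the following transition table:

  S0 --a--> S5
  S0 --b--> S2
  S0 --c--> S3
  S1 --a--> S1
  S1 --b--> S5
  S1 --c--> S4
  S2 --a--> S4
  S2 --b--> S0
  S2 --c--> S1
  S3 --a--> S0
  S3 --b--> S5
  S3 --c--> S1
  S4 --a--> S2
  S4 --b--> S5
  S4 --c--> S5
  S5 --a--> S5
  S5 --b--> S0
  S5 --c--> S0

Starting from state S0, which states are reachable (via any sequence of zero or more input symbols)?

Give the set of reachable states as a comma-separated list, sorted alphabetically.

BFS from S0:
  visit S0: S0--a-->S5 (new), S0--b-->S2 (new), S0--c-->S3 (new)
  visit S5: S5--a-->S5 (seen), S5--b-->S0 (seen), S5--c-->S0 (seen)
  visit S2: S2--a-->S4 (new), S2--b-->S0 (seen), S2--c-->S1 (new)
  visit S3: S3--a-->S0 (seen), S3--b-->S5 (seen), S3--c-->S1 (seen)
  visit S4: S4--a-->S2 (seen), S4--b-->S5 (seen), S4--c-->S5 (seen)
  visit S1: S1--a-->S1 (seen), S1--b-->S5 (seen), S1--c-->S4 (seen)

Answer: S0, S1, S2, S3, S4, S5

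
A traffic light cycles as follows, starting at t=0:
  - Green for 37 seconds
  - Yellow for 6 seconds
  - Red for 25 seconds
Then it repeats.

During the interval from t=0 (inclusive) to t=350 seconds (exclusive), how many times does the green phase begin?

Cycle = 37+6+25 = 68s
green phase starts at t = k*68 + 0 for k=0,1,2,...
Need k*68+0 < 350 → k < 5.147
k ∈ {0, ..., 5} → 6 starts

Answer: 6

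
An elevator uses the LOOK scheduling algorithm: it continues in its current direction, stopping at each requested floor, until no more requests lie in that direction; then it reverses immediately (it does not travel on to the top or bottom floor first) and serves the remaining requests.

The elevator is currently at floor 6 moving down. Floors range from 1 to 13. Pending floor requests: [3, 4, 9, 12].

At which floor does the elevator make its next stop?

Answer: 4

Derivation:
Current floor: 6, direction: down
Requests above: [9, 12]
Requests below: [3, 4]
Moving down and requests lie below → nearest below is max([3, 4]) = 4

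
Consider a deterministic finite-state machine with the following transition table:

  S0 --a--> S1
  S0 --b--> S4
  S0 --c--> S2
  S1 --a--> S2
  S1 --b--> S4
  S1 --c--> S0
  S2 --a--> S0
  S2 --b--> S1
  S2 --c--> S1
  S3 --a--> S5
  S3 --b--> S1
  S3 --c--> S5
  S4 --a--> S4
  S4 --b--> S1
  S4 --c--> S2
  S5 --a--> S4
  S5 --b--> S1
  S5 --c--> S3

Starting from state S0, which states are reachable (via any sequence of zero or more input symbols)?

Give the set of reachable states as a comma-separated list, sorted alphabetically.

Answer: S0, S1, S2, S4

Derivation:
BFS from S0:
  visit S0: S0--a-->S1 (new), S0--b-->S4 (new), S0--c-->S2 (new)
  visit S1: S1--a-->S2 (seen), S1--b-->S4 (seen), S1--c-->S0 (seen)
  visit S4: S4--a-->S4 (seen), S4--b-->S1 (seen), S4--c-->S2 (seen)
  visit S2: S2--a-->S0 (seen), S2--b-->S1 (seen), S2--c-->S1 (seen)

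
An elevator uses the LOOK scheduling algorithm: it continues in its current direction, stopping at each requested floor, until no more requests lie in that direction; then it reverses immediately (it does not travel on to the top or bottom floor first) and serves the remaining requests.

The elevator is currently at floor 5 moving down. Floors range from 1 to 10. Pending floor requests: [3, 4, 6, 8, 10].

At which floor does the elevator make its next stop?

Answer: 4

Derivation:
Current floor: 5, direction: down
Requests above: [6, 8, 10]
Requests below: [3, 4]
Moving down and requests lie below → nearest below is max([3, 4]) = 4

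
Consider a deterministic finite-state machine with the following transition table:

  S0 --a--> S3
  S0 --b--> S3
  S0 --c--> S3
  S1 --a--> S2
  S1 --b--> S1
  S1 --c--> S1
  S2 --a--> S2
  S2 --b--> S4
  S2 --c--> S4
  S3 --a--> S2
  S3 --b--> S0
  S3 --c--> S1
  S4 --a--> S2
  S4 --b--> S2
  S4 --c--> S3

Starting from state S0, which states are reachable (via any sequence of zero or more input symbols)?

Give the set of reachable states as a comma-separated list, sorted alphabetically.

BFS from S0:
  visit S0: S0--a-->S3 (new), S0--b-->S3 (seen), S0--c-->S3 (seen)
  visit S3: S3--a-->S2 (new), S3--b-->S0 (seen), S3--c-->S1 (new)
  visit S2: S2--a-->S2 (seen), S2--b-->S4 (new), S2--c-->S4 (seen)
  visit S1: S1--a-->S2 (seen), S1--b-->S1 (seen), S1--c-->S1 (seen)
  visit S4: S4--a-->S2 (seen), S4--b-->S2 (seen), S4--c-->S3 (seen)

Answer: S0, S1, S2, S3, S4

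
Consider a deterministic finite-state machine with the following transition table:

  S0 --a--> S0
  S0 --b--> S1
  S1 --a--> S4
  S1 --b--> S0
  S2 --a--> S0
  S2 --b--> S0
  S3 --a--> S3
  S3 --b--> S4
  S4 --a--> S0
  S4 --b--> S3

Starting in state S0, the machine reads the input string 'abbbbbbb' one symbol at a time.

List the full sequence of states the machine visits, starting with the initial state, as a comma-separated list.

Start: S0
  read 'a': S0 --a--> S0
  read 'b': S0 --b--> S1
  read 'b': S1 --b--> S0
  read 'b': S0 --b--> S1
  read 'b': S1 --b--> S0
  read 'b': S0 --b--> S1
  read 'b': S1 --b--> S0
  read 'b': S0 --b--> S1

Answer: S0, S0, S1, S0, S1, S0, S1, S0, S1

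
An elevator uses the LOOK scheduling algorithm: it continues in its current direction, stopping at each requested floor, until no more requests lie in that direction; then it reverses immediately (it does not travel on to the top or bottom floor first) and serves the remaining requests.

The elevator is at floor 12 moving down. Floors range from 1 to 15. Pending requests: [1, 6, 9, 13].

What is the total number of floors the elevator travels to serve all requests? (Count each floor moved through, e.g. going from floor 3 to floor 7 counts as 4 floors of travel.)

Answer: 23

Derivation:
Start at floor 12 moving down, LOOK stop order: [9, 6, 1, 13]
  12 → 9: |9-12| = 3, total = 3
  9 → 6: |6-9| = 3, total = 6
  6 → 1: |1-6| = 5, total = 11
  1 → 13: |13-1| = 12, total = 23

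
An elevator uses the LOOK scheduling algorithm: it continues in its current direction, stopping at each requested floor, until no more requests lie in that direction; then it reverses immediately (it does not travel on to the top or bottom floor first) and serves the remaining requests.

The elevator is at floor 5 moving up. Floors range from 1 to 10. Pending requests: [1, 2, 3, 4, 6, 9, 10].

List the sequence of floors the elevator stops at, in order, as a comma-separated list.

Answer: 6, 9, 10, 4, 3, 2, 1

Derivation:
Current: 5, moving UP
Serve above first (ascending): [6, 9, 10]
Then reverse, serve below (descending): [4, 3, 2, 1]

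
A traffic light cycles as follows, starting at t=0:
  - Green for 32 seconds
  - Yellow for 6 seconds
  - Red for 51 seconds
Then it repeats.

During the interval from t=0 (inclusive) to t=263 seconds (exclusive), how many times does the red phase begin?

Cycle = 32+6+51 = 89s
red phase starts at t = k*89 + 38 for k=0,1,2,...
Need k*89+38 < 263 → k < 2.528
k ∈ {0, ..., 2} → 3 starts

Answer: 3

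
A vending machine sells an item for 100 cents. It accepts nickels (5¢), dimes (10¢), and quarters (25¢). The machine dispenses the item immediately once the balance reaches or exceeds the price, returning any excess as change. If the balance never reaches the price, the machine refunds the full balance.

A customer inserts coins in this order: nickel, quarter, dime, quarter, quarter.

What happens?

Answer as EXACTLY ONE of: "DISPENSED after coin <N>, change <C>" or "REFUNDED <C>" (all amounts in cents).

Answer: REFUNDED 90

Derivation:
Price: 100¢
Coin 1 (nickel, 5¢): balance = 5¢
Coin 2 (quarter, 25¢): balance = 30¢
Coin 3 (dime, 10¢): balance = 40¢
Coin 4 (quarter, 25¢): balance = 65¢
Coin 5 (quarter, 25¢): balance = 90¢
All coins inserted, balance 90¢ < price 100¢ → REFUND 90¢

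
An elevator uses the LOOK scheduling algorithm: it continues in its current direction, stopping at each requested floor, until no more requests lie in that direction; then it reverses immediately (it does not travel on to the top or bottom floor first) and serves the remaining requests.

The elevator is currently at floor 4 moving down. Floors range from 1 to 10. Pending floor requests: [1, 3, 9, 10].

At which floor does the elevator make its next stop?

Current floor: 4, direction: down
Requests above: [9, 10]
Requests below: [1, 3]
Moving down and requests lie below → nearest below is max([1, 3]) = 3

Answer: 3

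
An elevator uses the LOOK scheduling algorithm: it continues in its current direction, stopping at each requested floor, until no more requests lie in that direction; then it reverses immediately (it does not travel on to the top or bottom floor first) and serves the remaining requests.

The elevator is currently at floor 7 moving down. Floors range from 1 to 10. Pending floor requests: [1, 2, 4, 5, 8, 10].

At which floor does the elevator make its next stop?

Current floor: 7, direction: down
Requests above: [8, 10]
Requests below: [1, 2, 4, 5]
Moving down and requests lie below → nearest below is max([1, 2, 4, 5]) = 5

Answer: 5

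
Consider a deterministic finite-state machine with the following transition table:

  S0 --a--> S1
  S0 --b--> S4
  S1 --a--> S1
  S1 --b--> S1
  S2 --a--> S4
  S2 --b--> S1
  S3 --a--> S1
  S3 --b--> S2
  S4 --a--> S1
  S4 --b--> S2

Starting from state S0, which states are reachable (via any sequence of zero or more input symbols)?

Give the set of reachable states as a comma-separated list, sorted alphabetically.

Answer: S0, S1, S2, S4

Derivation:
BFS from S0:
  visit S0: S0--a-->S1 (new), S0--b-->S4 (new)
  visit S1: S1--a-->S1 (seen), S1--b-->S1 (seen)
  visit S4: S4--a-->S1 (seen), S4--b-->S2 (new)
  visit S2: S2--a-->S4 (seen), S2--b-->S1 (seen)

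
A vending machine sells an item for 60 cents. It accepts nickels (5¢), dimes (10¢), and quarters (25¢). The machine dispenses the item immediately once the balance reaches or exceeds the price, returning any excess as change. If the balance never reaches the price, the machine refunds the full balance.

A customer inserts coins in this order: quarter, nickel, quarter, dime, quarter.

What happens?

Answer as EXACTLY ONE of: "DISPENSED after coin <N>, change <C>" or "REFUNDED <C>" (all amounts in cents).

Answer: DISPENSED after coin 4, change 5

Derivation:
Price: 60¢
Coin 1 (quarter, 25¢): balance = 25¢
Coin 2 (nickel, 5¢): balance = 30¢
Coin 3 (quarter, 25¢): balance = 55¢
Coin 4 (dime, 10¢): balance = 65¢
  → balance >= price → DISPENSE, change = 65 - 60 = 5¢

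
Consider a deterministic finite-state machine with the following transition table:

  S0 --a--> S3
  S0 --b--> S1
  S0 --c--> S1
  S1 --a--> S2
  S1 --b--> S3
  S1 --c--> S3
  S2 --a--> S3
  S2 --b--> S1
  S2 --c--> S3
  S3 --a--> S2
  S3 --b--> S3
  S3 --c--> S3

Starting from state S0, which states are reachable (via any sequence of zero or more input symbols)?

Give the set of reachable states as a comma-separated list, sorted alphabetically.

Answer: S0, S1, S2, S3

Derivation:
BFS from S0:
  visit S0: S0--a-->S3 (new), S0--b-->S1 (new), S0--c-->S1 (seen)
  visit S3: S3--a-->S2 (new), S3--b-->S3 (seen), S3--c-->S3 (seen)
  visit S1: S1--a-->S2 (seen), S1--b-->S3 (seen), S1--c-->S3 (seen)
  visit S2: S2--a-->S3 (seen), S2--b-->S1 (seen), S2--c-->S3 (seen)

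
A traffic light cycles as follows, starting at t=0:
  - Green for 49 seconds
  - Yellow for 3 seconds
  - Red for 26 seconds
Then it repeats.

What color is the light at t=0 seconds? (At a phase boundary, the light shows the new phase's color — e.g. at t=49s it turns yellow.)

Cycle length = 49 + 3 + 26 = 78s
t = 0, phase_t = 0 mod 78 = 0
0 < 49 (green end) → GREEN

Answer: green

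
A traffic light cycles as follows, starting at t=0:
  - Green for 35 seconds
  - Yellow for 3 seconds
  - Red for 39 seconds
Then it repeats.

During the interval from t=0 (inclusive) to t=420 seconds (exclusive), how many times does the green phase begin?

Answer: 6

Derivation:
Cycle = 35+3+39 = 77s
green phase starts at t = k*77 + 0 for k=0,1,2,...
Need k*77+0 < 420 → k < 5.455
k ∈ {0, ..., 5} → 6 starts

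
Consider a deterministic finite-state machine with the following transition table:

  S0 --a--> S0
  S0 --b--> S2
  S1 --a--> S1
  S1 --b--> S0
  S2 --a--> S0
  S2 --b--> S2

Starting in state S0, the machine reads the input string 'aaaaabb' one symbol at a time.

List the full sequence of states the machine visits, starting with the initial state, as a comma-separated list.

Answer: S0, S0, S0, S0, S0, S0, S2, S2

Derivation:
Start: S0
  read 'a': S0 --a--> S0
  read 'a': S0 --a--> S0
  read 'a': S0 --a--> S0
  read 'a': S0 --a--> S0
  read 'a': S0 --a--> S0
  read 'b': S0 --b--> S2
  read 'b': S2 --b--> S2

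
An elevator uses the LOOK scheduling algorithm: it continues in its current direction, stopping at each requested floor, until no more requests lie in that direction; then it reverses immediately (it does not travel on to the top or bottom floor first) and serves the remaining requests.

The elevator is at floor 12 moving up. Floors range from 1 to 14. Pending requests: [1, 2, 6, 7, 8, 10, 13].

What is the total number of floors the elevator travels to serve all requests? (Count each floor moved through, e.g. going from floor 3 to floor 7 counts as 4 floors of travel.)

Start at floor 12 moving up, LOOK stop order: [13, 10, 8, 7, 6, 2, 1]
  12 → 13: |13-12| = 1, total = 1
  13 → 10: |10-13| = 3, total = 4
  10 → 8: |8-10| = 2, total = 6
  8 → 7: |7-8| = 1, total = 7
  7 → 6: |6-7| = 1, total = 8
  6 → 2: |2-6| = 4, total = 12
  2 → 1: |1-2| = 1, total = 13

Answer: 13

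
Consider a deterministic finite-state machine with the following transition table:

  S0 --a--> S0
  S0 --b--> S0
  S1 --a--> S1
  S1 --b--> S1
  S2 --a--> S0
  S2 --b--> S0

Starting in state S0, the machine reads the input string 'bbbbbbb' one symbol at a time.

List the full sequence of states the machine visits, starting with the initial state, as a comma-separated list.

Answer: S0, S0, S0, S0, S0, S0, S0, S0

Derivation:
Start: S0
  read 'b': S0 --b--> S0
  read 'b': S0 --b--> S0
  read 'b': S0 --b--> S0
  read 'b': S0 --b--> S0
  read 'b': S0 --b--> S0
  read 'b': S0 --b--> S0
  read 'b': S0 --b--> S0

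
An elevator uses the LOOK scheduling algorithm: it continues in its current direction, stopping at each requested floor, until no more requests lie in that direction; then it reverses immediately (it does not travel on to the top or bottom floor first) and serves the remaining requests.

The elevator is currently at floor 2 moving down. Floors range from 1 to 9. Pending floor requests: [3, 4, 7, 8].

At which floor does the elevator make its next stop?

Current floor: 2, direction: down
Requests above: [3, 4, 7, 8]
Requests below: []
Moving down but no requests below → reverse; nearest above is min([3, 4, 7, 8]) = 3

Answer: 3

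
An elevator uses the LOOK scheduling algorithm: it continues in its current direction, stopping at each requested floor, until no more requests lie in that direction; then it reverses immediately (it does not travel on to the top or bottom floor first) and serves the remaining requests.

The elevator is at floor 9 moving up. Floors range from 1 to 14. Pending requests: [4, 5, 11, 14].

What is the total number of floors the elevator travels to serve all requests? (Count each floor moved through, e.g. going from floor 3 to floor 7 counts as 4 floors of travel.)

Start at floor 9 moving up, LOOK stop order: [11, 14, 5, 4]
  9 → 11: |11-9| = 2, total = 2
  11 → 14: |14-11| = 3, total = 5
  14 → 5: |5-14| = 9, total = 14
  5 → 4: |4-5| = 1, total = 15

Answer: 15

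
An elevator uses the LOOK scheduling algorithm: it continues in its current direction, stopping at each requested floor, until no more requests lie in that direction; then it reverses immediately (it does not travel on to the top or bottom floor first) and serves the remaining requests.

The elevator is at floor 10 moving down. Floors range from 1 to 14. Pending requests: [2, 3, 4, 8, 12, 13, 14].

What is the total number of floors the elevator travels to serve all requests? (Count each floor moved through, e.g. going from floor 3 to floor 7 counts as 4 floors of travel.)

Answer: 20

Derivation:
Start at floor 10 moving down, LOOK stop order: [8, 4, 3, 2, 12, 13, 14]
  10 → 8: |8-10| = 2, total = 2
  8 → 4: |4-8| = 4, total = 6
  4 → 3: |3-4| = 1, total = 7
  3 → 2: |2-3| = 1, total = 8
  2 → 12: |12-2| = 10, total = 18
  12 → 13: |13-12| = 1, total = 19
  13 → 14: |14-13| = 1, total = 20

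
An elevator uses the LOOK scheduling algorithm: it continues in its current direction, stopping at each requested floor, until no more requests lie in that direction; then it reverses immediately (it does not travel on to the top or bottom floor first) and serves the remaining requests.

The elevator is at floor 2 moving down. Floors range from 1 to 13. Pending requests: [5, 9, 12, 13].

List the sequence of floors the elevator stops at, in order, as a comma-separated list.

Current: 2, moving DOWN
Serve below first (descending): []
Then reverse, serve above (ascending): [5, 9, 12, 13]

Answer: 5, 9, 12, 13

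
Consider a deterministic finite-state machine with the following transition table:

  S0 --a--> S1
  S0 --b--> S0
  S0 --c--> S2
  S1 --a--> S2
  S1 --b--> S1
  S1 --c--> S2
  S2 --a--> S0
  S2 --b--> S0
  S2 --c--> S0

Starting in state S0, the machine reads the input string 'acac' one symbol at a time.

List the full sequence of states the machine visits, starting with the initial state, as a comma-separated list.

Start: S0
  read 'a': S0 --a--> S1
  read 'c': S1 --c--> S2
  read 'a': S2 --a--> S0
  read 'c': S0 --c--> S2

Answer: S0, S1, S2, S0, S2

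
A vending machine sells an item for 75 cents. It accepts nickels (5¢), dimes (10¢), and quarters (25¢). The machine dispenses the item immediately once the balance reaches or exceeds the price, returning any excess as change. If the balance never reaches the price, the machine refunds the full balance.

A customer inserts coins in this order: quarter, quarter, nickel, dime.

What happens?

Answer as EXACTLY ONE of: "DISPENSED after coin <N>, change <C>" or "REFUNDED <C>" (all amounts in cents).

Price: 75¢
Coin 1 (quarter, 25¢): balance = 25¢
Coin 2 (quarter, 25¢): balance = 50¢
Coin 3 (nickel, 5¢): balance = 55¢
Coin 4 (dime, 10¢): balance = 65¢
All coins inserted, balance 65¢ < price 75¢ → REFUND 65¢

Answer: REFUNDED 65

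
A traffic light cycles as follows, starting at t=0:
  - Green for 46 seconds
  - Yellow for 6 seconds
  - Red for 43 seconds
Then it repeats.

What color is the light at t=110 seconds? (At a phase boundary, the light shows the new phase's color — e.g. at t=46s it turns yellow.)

Cycle length = 46 + 6 + 43 = 95s
t = 110, phase_t = 110 mod 95 = 15
15 < 46 (green end) → GREEN

Answer: green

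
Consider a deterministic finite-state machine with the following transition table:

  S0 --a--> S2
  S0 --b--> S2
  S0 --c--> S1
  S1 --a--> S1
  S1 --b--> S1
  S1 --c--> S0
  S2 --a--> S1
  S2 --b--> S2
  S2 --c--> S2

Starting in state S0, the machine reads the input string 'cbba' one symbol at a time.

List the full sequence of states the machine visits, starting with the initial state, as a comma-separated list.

Answer: S0, S1, S1, S1, S1

Derivation:
Start: S0
  read 'c': S0 --c--> S1
  read 'b': S1 --b--> S1
  read 'b': S1 --b--> S1
  read 'a': S1 --a--> S1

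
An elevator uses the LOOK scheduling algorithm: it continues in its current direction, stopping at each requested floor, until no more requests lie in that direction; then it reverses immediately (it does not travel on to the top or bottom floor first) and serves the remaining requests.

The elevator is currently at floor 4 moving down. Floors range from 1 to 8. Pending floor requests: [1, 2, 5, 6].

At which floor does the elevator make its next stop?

Current floor: 4, direction: down
Requests above: [5, 6]
Requests below: [1, 2]
Moving down and requests lie below → nearest below is max([1, 2]) = 2

Answer: 2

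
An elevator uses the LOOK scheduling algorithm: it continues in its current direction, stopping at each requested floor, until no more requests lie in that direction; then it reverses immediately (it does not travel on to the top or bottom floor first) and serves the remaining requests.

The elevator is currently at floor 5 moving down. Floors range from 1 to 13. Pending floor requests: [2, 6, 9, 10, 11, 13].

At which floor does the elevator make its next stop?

Current floor: 5, direction: down
Requests above: [6, 9, 10, 11, 13]
Requests below: [2]
Moving down and requests lie below → nearest below is max([2]) = 2

Answer: 2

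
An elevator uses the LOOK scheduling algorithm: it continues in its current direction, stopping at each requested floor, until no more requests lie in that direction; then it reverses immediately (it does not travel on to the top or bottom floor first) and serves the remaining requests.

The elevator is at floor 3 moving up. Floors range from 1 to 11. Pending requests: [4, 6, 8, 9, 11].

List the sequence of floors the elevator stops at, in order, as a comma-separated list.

Answer: 4, 6, 8, 9, 11

Derivation:
Current: 3, moving UP
Serve above first (ascending): [4, 6, 8, 9, 11]
Then reverse, serve below (descending): []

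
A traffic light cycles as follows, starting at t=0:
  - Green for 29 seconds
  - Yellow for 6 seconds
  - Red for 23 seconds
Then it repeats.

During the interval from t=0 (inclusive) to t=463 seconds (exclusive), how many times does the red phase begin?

Cycle = 29+6+23 = 58s
red phase starts at t = k*58 + 35 for k=0,1,2,...
Need k*58+35 < 463 → k < 7.379
k ∈ {0, ..., 7} → 8 starts

Answer: 8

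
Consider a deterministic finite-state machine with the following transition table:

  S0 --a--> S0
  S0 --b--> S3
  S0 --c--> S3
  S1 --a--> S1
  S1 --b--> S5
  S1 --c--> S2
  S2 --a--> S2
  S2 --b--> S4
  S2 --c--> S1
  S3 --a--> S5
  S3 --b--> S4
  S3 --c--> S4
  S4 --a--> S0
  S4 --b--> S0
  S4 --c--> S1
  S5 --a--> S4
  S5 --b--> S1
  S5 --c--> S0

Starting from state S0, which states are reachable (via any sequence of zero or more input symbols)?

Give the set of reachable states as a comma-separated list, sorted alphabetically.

Answer: S0, S1, S2, S3, S4, S5

Derivation:
BFS from S0:
  visit S0: S0--a-->S0 (seen), S0--b-->S3 (new), S0--c-->S3 (seen)
  visit S3: S3--a-->S5 (new), S3--b-->S4 (new), S3--c-->S4 (seen)
  visit S5: S5--a-->S4 (seen), S5--b-->S1 (new), S5--c-->S0 (seen)
  visit S4: S4--a-->S0 (seen), S4--b-->S0 (seen), S4--c-->S1 (seen)
  visit S1: S1--a-->S1 (seen), S1--b-->S5 (seen), S1--c-->S2 (new)
  visit S2: S2--a-->S2 (seen), S2--b-->S4 (seen), S2--c-->S1 (seen)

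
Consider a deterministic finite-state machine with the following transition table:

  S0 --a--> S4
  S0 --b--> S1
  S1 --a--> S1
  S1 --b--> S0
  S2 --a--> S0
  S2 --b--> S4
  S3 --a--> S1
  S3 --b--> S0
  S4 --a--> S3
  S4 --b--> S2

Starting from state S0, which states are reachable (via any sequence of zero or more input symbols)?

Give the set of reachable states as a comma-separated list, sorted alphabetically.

BFS from S0:
  visit S0: S0--a-->S4 (new), S0--b-->S1 (new)
  visit S4: S4--a-->S3 (new), S4--b-->S2 (new)
  visit S1: S1--a-->S1 (seen), S1--b-->S0 (seen)
  visit S3: S3--a-->S1 (seen), S3--b-->S0 (seen)
  visit S2: S2--a-->S0 (seen), S2--b-->S4 (seen)

Answer: S0, S1, S2, S3, S4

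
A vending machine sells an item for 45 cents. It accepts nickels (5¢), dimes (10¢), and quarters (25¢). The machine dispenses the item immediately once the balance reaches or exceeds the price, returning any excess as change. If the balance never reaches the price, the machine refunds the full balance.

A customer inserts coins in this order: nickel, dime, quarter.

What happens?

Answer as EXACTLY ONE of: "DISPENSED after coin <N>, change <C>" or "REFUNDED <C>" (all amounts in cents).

Price: 45¢
Coin 1 (nickel, 5¢): balance = 5¢
Coin 2 (dime, 10¢): balance = 15¢
Coin 3 (quarter, 25¢): balance = 40¢
All coins inserted, balance 40¢ < price 45¢ → REFUND 40¢

Answer: REFUNDED 40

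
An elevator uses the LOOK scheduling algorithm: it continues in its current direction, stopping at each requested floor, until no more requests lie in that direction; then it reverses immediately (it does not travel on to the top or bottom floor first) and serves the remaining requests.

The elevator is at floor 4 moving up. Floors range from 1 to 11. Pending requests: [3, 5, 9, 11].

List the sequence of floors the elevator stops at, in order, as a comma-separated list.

Current: 4, moving UP
Serve above first (ascending): [5, 9, 11]
Then reverse, serve below (descending): [3]

Answer: 5, 9, 11, 3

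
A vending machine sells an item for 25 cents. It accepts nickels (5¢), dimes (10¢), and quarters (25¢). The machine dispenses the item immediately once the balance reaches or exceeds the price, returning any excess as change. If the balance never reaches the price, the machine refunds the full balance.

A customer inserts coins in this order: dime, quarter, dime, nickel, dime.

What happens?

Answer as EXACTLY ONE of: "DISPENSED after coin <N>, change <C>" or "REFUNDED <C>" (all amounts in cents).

Price: 25¢
Coin 1 (dime, 10¢): balance = 10¢
Coin 2 (quarter, 25¢): balance = 35¢
  → balance >= price → DISPENSE, change = 35 - 25 = 10¢

Answer: DISPENSED after coin 2, change 10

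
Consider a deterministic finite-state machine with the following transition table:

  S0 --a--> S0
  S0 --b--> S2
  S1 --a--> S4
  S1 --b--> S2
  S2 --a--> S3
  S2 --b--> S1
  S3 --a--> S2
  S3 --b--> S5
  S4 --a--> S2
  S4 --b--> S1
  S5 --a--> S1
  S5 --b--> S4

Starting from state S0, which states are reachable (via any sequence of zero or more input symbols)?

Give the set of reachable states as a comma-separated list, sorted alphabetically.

Answer: S0, S1, S2, S3, S4, S5

Derivation:
BFS from S0:
  visit S0: S0--a-->S0 (seen), S0--b-->S2 (new)
  visit S2: S2--a-->S3 (new), S2--b-->S1 (new)
  visit S3: S3--a-->S2 (seen), S3--b-->S5 (new)
  visit S1: S1--a-->S4 (new), S1--b-->S2 (seen)
  visit S5: S5--a-->S1 (seen), S5--b-->S4 (seen)
  visit S4: S4--a-->S2 (seen), S4--b-->S1 (seen)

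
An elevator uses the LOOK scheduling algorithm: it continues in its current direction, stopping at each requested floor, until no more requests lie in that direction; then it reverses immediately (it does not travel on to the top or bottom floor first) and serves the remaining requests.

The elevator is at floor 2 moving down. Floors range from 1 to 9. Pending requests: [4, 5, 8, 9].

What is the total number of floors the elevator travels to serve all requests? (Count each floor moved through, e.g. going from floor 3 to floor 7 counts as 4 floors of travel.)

Start at floor 2 moving down, LOOK stop order: [4, 5, 8, 9]
  2 → 4: |4-2| = 2, total = 2
  4 → 5: |5-4| = 1, total = 3
  5 → 8: |8-5| = 3, total = 6
  8 → 9: |9-8| = 1, total = 7

Answer: 7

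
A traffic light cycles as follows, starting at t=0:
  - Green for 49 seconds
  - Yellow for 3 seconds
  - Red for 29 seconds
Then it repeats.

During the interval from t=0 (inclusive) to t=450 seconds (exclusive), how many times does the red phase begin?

Cycle = 49+3+29 = 81s
red phase starts at t = k*81 + 52 for k=0,1,2,...
Need k*81+52 < 450 → k < 4.914
k ∈ {0, ..., 4} → 5 starts

Answer: 5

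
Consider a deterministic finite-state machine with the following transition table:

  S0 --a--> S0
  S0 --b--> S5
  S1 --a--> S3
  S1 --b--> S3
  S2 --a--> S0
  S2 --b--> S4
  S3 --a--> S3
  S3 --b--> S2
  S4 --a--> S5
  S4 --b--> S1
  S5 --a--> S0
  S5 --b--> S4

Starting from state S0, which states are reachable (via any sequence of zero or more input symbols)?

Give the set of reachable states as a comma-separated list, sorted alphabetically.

Answer: S0, S1, S2, S3, S4, S5

Derivation:
BFS from S0:
  visit S0: S0--a-->S0 (seen), S0--b-->S5 (new)
  visit S5: S5--a-->S0 (seen), S5--b-->S4 (new)
  visit S4: S4--a-->S5 (seen), S4--b-->S1 (new)
  visit S1: S1--a-->S3 (new), S1--b-->S3 (seen)
  visit S3: S3--a-->S3 (seen), S3--b-->S2 (new)
  visit S2: S2--a-->S0 (seen), S2--b-->S4 (seen)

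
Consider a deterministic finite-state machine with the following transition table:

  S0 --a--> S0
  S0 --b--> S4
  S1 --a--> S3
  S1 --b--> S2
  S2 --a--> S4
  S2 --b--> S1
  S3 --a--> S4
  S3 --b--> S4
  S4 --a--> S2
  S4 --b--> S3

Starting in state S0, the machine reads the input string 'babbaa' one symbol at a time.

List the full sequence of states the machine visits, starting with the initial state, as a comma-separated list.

Answer: S0, S4, S2, S1, S2, S4, S2

Derivation:
Start: S0
  read 'b': S0 --b--> S4
  read 'a': S4 --a--> S2
  read 'b': S2 --b--> S1
  read 'b': S1 --b--> S2
  read 'a': S2 --a--> S4
  read 'a': S4 --a--> S2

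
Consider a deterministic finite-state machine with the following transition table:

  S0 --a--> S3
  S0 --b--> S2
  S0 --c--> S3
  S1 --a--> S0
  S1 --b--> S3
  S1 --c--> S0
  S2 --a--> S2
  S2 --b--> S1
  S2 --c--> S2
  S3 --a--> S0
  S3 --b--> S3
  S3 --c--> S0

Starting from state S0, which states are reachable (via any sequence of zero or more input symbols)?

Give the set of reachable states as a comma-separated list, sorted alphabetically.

BFS from S0:
  visit S0: S0--a-->S3 (new), S0--b-->S2 (new), S0--c-->S3 (seen)
  visit S3: S3--a-->S0 (seen), S3--b-->S3 (seen), S3--c-->S0 (seen)
  visit S2: S2--a-->S2 (seen), S2--b-->S1 (new), S2--c-->S2 (seen)
  visit S1: S1--a-->S0 (seen), S1--b-->S3 (seen), S1--c-->S0 (seen)

Answer: S0, S1, S2, S3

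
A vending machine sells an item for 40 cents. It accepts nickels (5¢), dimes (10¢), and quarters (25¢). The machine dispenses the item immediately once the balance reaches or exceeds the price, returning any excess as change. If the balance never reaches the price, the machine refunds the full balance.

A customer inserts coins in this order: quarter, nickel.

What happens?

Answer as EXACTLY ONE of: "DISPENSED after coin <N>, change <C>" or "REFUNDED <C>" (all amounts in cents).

Price: 40¢
Coin 1 (quarter, 25¢): balance = 25¢
Coin 2 (nickel, 5¢): balance = 30¢
All coins inserted, balance 30¢ < price 40¢ → REFUND 30¢

Answer: REFUNDED 30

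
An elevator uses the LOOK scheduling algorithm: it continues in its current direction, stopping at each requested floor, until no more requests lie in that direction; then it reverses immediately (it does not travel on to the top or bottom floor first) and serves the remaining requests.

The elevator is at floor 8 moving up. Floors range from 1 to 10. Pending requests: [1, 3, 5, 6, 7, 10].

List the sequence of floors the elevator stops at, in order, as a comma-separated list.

Current: 8, moving UP
Serve above first (ascending): [10]
Then reverse, serve below (descending): [7, 6, 5, 3, 1]

Answer: 10, 7, 6, 5, 3, 1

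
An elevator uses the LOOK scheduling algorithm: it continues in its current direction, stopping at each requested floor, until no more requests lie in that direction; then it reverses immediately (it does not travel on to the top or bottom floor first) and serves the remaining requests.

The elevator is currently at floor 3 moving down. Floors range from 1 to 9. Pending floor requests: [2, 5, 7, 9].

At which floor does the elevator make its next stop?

Answer: 2

Derivation:
Current floor: 3, direction: down
Requests above: [5, 7, 9]
Requests below: [2]
Moving down and requests lie below → nearest below is max([2]) = 2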